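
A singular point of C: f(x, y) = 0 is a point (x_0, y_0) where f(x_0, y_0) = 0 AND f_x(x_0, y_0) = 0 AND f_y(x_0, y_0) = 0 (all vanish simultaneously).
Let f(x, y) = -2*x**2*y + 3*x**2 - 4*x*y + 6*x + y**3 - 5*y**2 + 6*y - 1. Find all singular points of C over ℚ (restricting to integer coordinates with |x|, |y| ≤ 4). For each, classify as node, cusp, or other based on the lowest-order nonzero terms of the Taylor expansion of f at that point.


Singular points: {(-1, 2)}; classification: node.

Compute partial derivatives:
  f_x = -4*x*y + 6*x - 4*y + 6.
  f_y = -2*x**2 - 4*x + 3*y**2 - 10*y + 6.
Scan x_0 ∈ {−4, ..., 4}. For each x_0, f_y(x_0, y) is a polynomial in y; find its integer roots y ∈ {−4, ..., 4}, then test f_x and f at those candidates.
  x = -4: f_y(-4, y) = 3*y**2 - 10*y - 10; no integer root y with |y| ≤ 4.
  x = -3: f_y(-3, y) = 3*y**2 - 10*y; vanishes at y ∈ {0}. (-3, 0): f_x = -12 ≠ 0.
  x = -2: f_y(-2, y) = 3*y**2 - 10*y + 6; no integer root y with |y| ≤ 4.
  x = -1: f_y(-1, y) = 3*y**2 - 10*y + 8; vanishes at y ∈ {2}. (-1, 2): f_x = 0, f = 0 — SINGULAR.
  x = 0: f_y(0, y) = 3*y**2 - 10*y + 6; no integer root y with |y| ≤ 4.
  x = 1: f_y(1, y) = 3*y**2 - 10*y; vanishes at y ∈ {0}. (1, 0): f_x = 12 ≠ 0.
  x = 2: f_y(2, y) = 3*y**2 - 10*y - 10; no integer root y with |y| ≤ 4.
  x = 3: f_y(3, y) = 3*y**2 - 10*y - 24; no integer root y with |y| ≤ 4.
  x = 4: f_y(4, y) = 3*y**2 - 10*y - 42; no integer root y with |y| ≤ 4.
Only singular point on the grid: (-1, 2).
Classify: substitute x = -1 + u, y = 2 + v and expand: f = -2*u**2*v - u**2 + v**3 + v**2.
No constant or linear terms (consistent with a singular point). Quadratic part: -u**2 + v**2. Cubic part: -2*u**2*v + v**3.
The quadratic part v**2 - u**2 = (v − u)(v + u) splits into two distinct linear factors, so there are two distinct tangent lines y − 2 = ±(x − -1) — this is a node (ordinary double point).
Classification: node.


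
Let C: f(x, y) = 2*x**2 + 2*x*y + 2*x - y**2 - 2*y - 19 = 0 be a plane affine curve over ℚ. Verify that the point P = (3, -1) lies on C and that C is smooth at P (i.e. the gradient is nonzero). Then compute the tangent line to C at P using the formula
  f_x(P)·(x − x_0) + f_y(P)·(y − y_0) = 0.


Tangent line at P: 12*x + 6*y - 30 = 0.

Step 1: f(3, -1) = 0, so P lies on C.
Step 2: partial derivatives
  f_x(x, y) = 4*x + 2*y + 2, f_y(x, y) = 2*x - 2*y - 2.
  f_x(P) = 12, f_y(P) = 6 (gradient nonzero, so P is smooth).
Step 3: tangent line at P: 12·(x − 3) + 6·(y − -1) = 0.
Expanding: 12*x + 6*y - 30 = 0.


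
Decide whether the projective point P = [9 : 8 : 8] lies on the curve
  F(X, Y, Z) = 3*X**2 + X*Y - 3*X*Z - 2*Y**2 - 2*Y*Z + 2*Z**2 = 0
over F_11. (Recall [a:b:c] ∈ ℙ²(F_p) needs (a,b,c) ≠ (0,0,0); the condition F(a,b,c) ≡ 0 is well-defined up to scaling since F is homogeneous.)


F(9,8,8) ≡ 4 (mod 11); P is NOT on the curve.

Evaluate F(9, 8, 8) term-by-term (mod 11).
  3*X**2 ↦ 3·81·1·1 = 243
  X*Y ↦ 1·9·8·1 = 72
  -3*X*Z ↦ -3·9·1·8 = -216
  -2*Y**2 ↦ -2·1·64·1 = -128
  -2*Y*Z ↦ -2·1·8·8 = -128
  2*Z**2 ↦ 2·1·1·64 = 128
Sum: F(9, 8, 8) = (243) + (72) + (-216) + (-128) + (-128) + (128) = -29.
Reducing mod 11: -29 ≡ 4 (mod 11).
Since F(a, b, c) ≡ 4 ≠ 0 (mod 11), P does NOT lie on the curve.


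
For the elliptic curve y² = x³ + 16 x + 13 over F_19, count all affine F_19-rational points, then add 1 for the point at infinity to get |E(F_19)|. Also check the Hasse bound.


Affine points = {(1, 7), (1, 12), (5, 3), (5, 16), (8, 8), (8, 11), (11, 0), (13, 9), (13, 10), (14, 6), (14, 13), (17, 7), (17, 12)}; affine count = 13; |E(F_19)| = 14.

Discriminant check: Δ ∝ 4a³ + 27b² = 4·16³ + 27·13² = 4·4096 + 27·169 ≡ 9 (mod 19). Nonzero ⇒ E is nonsingular.
For each x ∈ F_19, compute rhs = x³ + 16·x + 13 mod 19, then count y ∈ F_19 with y² ≡ rhs.
  x = 0: rhs = 13, matching y values: none (0 points).
  x = 1: rhs = 11, matching y values: 7, 12 (2 points).
  x = 2: rhs = 15, matching y values: none (0 points).
  x = 3: rhs = 12, matching y values: none (0 points).
  x = 4: rhs = 8, matching y values: none (0 points).
  x = 5: rhs = 9, matching y values: 3, 16 (2 points).
  x = 6: rhs = 2, matching y values: none (0 points).
  x = 7: rhs = 12, matching y values: none (0 points).
  x = 8: rhs = 7, matching y values: 8, 11 (2 points).
  x = 9: rhs = 12, matching y values: none (0 points).
  x = 10: rhs = 14, matching y values: none (0 points).
  x = 11: rhs = 0, matching y values: 0 (1 points).
  x = 12: rhs = 14, matching y values: none (0 points).
  x = 13: rhs = 5, matching y values: 9, 10 (2 points).
  x = 14: rhs = 17, matching y values: 6, 13 (2 points).
  x = 15: rhs = 18, matching y values: none (0 points).
  x = 16: rhs = 14, matching y values: none (0 points).
  x = 17: rhs = 11, matching y values: 7, 12 (2 points).
  x = 18: rhs = 15, matching y values: none (0 points).
Total affine count: 13.
Full point count |E(F_19)| = 13 + 1 = 14.
Hasse bound: |14 − (19+1)| = |-6| = 6 ≤ 2√19 ≈ 8.7178 ✓.


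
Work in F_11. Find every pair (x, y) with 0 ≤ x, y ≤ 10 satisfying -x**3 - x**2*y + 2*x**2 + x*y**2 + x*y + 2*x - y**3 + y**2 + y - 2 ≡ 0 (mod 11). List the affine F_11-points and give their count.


Affine F_11-points: {(0, 6), (3, 3), (3, 5), (3, 7), (4, 1), (7, 5), (7, 6), (7, 8), (9, 5), (10, 2)}; count = 10.

For each of the 121 pairs (x, y) ∈ F_11², evaluate f(x, y) mod 11. Record the zeros.
  x = 0: [0↦9, 1↦10, 2↦7, 3↦5, 4↦9, 5↦2, 6↦0, 7↦8, 8↦9, 9↦8, 10↦10]  zeros at y ∈ {6}
  x = 1: [0↦1, 1↦3, 2↦3, 3↦6, 4↦6, 5↦8, 6↦6, 7↦5, 8↦10, 9↦4, 10↦3]  zeros at y ∈ ∅
  x = 2: [0↦2, 1↦3, 2↦4, 3↦10, 4↦4, 5↦2, 6↦9, 7↦8, 8↦4, 9↦2, 10↦7]  zeros at y ∈ ∅
  x = 3: [0↦6, 1↦4, 2↦4, 3↦0, 4↦8, 5↦0, 6↦3, 7↦0, 8↦7, 9↦7, 10↦5]  zeros at y ∈ {3, 5, 7}
  x = 4: [0↦7, 1↦0, 2↦8, 3↦3, 4↦1, 5↦7, 6↦4, 7↦8, 8↦2, 9↦2, 10↦2]  zeros at y ∈ {1}
  x = 5: [0↦10, 1↦7, 2↦10, 3↦2, 4↦10, 5↦6, 6↦6, 7↦4, 8↦5, 9↦3, 10↦3]  zeros at y ∈ ∅
  x = 6: [0↦9, 1↦8, 2↦4, 3↦2, 4↦7, 5↦2, 6↦3, 7↦4, 8↦10, 9↦4, 10↦2]  zeros at y ∈ ∅
  x = 7: [0↦9, 1↦8, 2↦6, 3↦8, 4↦8, 5↦0, 6↦0, 7↦2, 8↦0, 9↦10, 10↦4]  zeros at y ∈ {5, 6, 8}
  x = 8: [0↦4, 1↦1, 2↦10, 3↦3, 4↦7, 5↦5, 6↦2, 7↦3, 8↦2, 9↦4, 10↦3]  zeros at y ∈ ∅
  x = 9: [0↦10, 1↦3, 2↦10, 3↦3, 4↦9, 5↦0, 6↦3, 7↦1, 8↦10, 9↦2, 10↦4]  zeros at y ∈ {5}
  x = 10: [0↦10, 1↦8, 2↦0, 3↦2, 4↦8, 5↦1, 6↦8, 7↦1, 8↦7, 9↦9, 10↦1]  zeros at y ∈ {2}
Collecting zeros: affine points = {(0, 6), (3, 3), (3, 5), (3, 7), (4, 1), (7, 5), (7, 6), (7, 8), (9, 5), (10, 2)}.
Total count |C(F_11)_aff| = 10.


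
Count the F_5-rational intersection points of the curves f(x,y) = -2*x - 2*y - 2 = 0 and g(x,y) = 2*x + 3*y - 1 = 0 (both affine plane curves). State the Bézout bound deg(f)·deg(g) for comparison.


Common zeros: {(1, 3)}; count = 1; Bézout bound = 1.

deg(f) = 1, deg(g) = 1, so Bézout bound = 1.
Scan x ∈ F_5. For each x, list the y ∈ F_5 with f(x, y) ≡ 0 and those with g(x, y) ≡ 0 (mod 5); the common zeros in that column are the intersection.
  x = 0: f ≡ 0 at y ∈ {4}; g ≡ 0 at y ∈ {2}; common: ∅.
  x = 1: f ≡ 0 at y ∈ {3}; g ≡ 0 at y ∈ {3}; common: {3}.
  x = 2: f ≡ 0 at y ∈ {2}; g ≡ 0 at y ∈ {4}; common: ∅.
  x = 3: f ≡ 0 at y ∈ {1}; g ≡ 0 at y ∈ {0}; common: ∅.
  x = 4: f ≡ 0 at y ∈ {0}; g ≡ 0 at y ∈ {1}; common: ∅.
Collecting: common zeros = {(1, 3)}, so the count is 1.
Comparison with the Bézout bound: 1 ≤ 1 = deg(f)·deg(g), as expected for curves with no common component (the bound is attained).


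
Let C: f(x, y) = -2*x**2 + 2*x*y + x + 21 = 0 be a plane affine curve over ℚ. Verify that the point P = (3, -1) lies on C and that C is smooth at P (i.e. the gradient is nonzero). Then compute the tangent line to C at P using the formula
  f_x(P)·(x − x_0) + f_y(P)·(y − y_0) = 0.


Tangent line at P: -13*x + 6*y + 45 = 0.

Step 1: f(3, -1) = 0, so P lies on C.
Step 2: partial derivatives
  f_x(x, y) = -4*x + 2*y + 1, f_y(x, y) = 2*x.
  f_x(P) = -13, f_y(P) = 6 (gradient nonzero, so P is smooth).
Step 3: tangent line at P: -13·(x − 3) + 6·(y − -1) = 0.
Expanding: -13*x + 6*y + 45 = 0.


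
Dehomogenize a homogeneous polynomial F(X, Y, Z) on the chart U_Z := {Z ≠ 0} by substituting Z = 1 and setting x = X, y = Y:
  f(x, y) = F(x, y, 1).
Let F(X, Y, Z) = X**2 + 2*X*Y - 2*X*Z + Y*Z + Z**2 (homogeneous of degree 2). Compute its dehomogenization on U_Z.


f(x, y) = x**2 + 2*x*y - 2*x + y + 1

On U_Z we set Z = 1. Each monomial c·X^i·Y^j·Z^k in F becomes c·x^i·y^j·1^k = c·x^i·y^j.
Substituting Z = 1: F(X, Y, 1) = x**2 + 2*x*y - 2*x + y + 1.
Note: deg(f) ≤ deg(F) = 2; strict inequality happens when F is divisible by Z (lost terms).


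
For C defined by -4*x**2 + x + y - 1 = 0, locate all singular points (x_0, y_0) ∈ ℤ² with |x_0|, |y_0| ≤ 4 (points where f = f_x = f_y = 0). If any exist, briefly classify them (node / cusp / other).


No singular points in the scanned grid; C is smooth there.

Compute partial derivatives:
  f_x = 1 - 8*x.
  f_y = 1.
f_y = 1 is a nonzero constant, so f_y never vanishes: no point (x, y) can satisfy f = f_x = f_y = 0. In particular no (x, y) ∈ {−4, ..., 4}² is singular; the curve is smooth.


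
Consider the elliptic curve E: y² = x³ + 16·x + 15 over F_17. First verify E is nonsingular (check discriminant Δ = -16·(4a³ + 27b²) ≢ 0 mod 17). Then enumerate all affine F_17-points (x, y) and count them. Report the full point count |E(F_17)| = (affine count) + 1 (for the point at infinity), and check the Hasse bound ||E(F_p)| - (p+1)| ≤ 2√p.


Affine points = {(0, 7), (0, 10), (1, 7), (1, 10), (2, 2), (2, 15), (5, 4), (5, 13), (6, 2), (6, 15), (8, 3), (8, 14), (9, 2), (9, 15), (10, 6), (10, 11), (11, 3), (11, 14), (14, 5), (14, 12), (15, 3), (15, 14), (16, 7), (16, 10)}; affine count = 24; |E(F_17)| = 25.

Discriminant check: Δ ∝ 4a³ + 27b² = 4·16³ + 27·15² = 4·4096 + 27·225 ≡ 2 (mod 17). Nonzero ⇒ E is nonsingular.
For each x ∈ F_17, compute rhs = x³ + 16·x + 15 mod 17, then count y ∈ F_17 with y² ≡ rhs.
  x = 0: rhs = 15, matching y values: 7, 10 (2 points).
  x = 1: rhs = 15, matching y values: 7, 10 (2 points).
  x = 2: rhs = 4, matching y values: 2, 15 (2 points).
  x = 3: rhs = 5, matching y values: none (0 points).
  x = 4: rhs = 7, matching y values: none (0 points).
  x = 5: rhs = 16, matching y values: 4, 13 (2 points).
  x = 6: rhs = 4, matching y values: 2, 15 (2 points).
  x = 7: rhs = 11, matching y values: none (0 points).
  x = 8: rhs = 9, matching y values: 3, 14 (2 points).
  x = 9: rhs = 4, matching y values: 2, 15 (2 points).
  x = 10: rhs = 2, matching y values: 6, 11 (2 points).
  x = 11: rhs = 9, matching y values: 3, 14 (2 points).
  x = 12: rhs = 14, matching y values: none (0 points).
  x = 13: rhs = 6, matching y values: none (0 points).
  x = 14: rhs = 8, matching y values: 5, 12 (2 points).
  x = 15: rhs = 9, matching y values: 3, 14 (2 points).
  x = 16: rhs = 15, matching y values: 7, 10 (2 points).
Total affine count: 24.
Full point count |E(F_17)| = 24 + 1 = 25.
Hasse bound: |25 − (17+1)| = |7| = 7 ≤ 2√17 ≈ 8.2462 ✓.


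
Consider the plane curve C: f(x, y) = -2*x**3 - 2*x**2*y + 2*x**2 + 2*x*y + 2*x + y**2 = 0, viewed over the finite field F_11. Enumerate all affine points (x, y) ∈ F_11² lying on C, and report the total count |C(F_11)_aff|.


Affine F_11-points: {(0, 0), (1, 3), (1, 8), (3, 6), (4, 0), (4, 2), (6, 1), (6, 4), (8, 0), (8, 2), (9, 2), (9, 10)}; count = 12.

For each of the 121 pairs (x, y) ∈ F_11², evaluate f(x, y) mod 11. Record the zeros.
  x = 0: [0↦0, 1↦1, 2↦4, 3↦9, 4↦5, 5↦3, 6↦3, 7↦5, 8↦9, 9↦4, 10↦1]  zeros at y ∈ {0}
  x = 1: [0↦2, 1↦3, 2↦6, 3↦0, 4↦7, 5↦5, 6↦5, 7↦7, 8↦0, 9↦6, 10↦3]  zeros at y ∈ {3, 8}
  x = 2: [0↦7, 1↦4, 2↦3, 3↦4, 4↦7, 5↦1, 6↦8, 7↦6, 8↦6, 9↦8, 10↦1]  zeros at y ∈ ∅
  x = 3: [0↦3, 1↦3, 2↦5, 3↦9, 4↦4, 5↦1, 6↦0, 7↦1, 8↦4, 9↦9, 10↦5]  zeros at y ∈ {6}
  x = 4: [0↦0, 1↦10, 2↦0, 3↦3, 4↦8, 5↦4, 6↦2, 7↦2, 8↦4, 9↦8, 10↦3]  zeros at y ∈ {0, 2}
  x = 5: [0↦8, 1↦2, 2↦9, 3↦7, 4↦7, 5↦9, 6↦2, 7↦8, 8↦5, 9↦4, 10↦5]  zeros at y ∈ ∅
  x = 6: [0↦4, 1↦0, 2↦9, 3↦9, 4↦0, 5↦4, 6↦10, 7↦7, 8↦6, 9↦7, 10↦10]  zeros at y ∈ {1, 4}
  x = 7: [0↦9, 1↦3, 2↦10, 3↦8, 4↦8, 5↦10, 6↦3, 7↦9, 8↦6, 9↦5, 10↦6]  zeros at y ∈ ∅
  x = 8: [0↦0, 1↦10, 2↦0, 3↦3, 4↦8, 5↦4, 6↦2, 7↦2, 8↦4, 9↦8, 10↦3]  zeros at y ∈ {0, 2}
  x = 9: [0↦9, 1↦9, 2↦0, 3↦4, 4↦10, 5↦7, 6↦6, 7↦7, 8↦10, 9↦4, 10↦0]  zeros at y ∈ {2, 10}
  x = 10: [0↦2, 1↦10, 2↦9, 3↦10, 4↦2, 5↦7, 6↦3, 7↦1, 8↦1, 9↦3, 10↦7]  zeros at y ∈ ∅
Collecting zeros: affine points = {(0, 0), (1, 3), (1, 8), (3, 6), (4, 0), (4, 2), (6, 1), (6, 4), (8, 0), (8, 2), (9, 2), (9, 10)}.
Total count |C(F_11)_aff| = 12.


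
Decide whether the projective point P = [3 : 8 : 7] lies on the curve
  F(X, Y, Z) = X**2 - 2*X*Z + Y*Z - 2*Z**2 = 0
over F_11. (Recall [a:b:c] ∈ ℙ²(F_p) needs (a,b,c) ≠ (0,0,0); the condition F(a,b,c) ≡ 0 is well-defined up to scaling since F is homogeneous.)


F(3,8,7) ≡ 2 (mod 11); P is NOT on the curve.

Evaluate F(3, 8, 7) term-by-term (mod 11).
  X**2 ↦ 1·9·1·1 = 9
  -2*X*Z ↦ -2·3·1·7 = -42
  Y*Z ↦ 1·1·8·7 = 56
  -2*Z**2 ↦ -2·1·1·49 = -98
Sum: F(3, 8, 7) = (9) + (-42) + (56) + (-98) = -75.
Reducing mod 11: -75 ≡ 2 (mod 11).
Since F(a, b, c) ≡ 2 ≠ 0 (mod 11), P does NOT lie on the curve.


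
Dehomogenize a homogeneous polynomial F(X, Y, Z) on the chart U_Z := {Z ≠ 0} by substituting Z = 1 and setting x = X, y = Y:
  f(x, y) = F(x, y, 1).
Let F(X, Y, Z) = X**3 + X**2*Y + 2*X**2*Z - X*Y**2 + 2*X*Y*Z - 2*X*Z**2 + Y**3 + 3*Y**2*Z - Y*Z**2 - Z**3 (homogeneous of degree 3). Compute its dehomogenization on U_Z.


f(x, y) = x**3 + x**2*y + 2*x**2 - x*y**2 + 2*x*y - 2*x + y**3 + 3*y**2 - y - 1

On U_Z we set Z = 1. Each monomial c·X^i·Y^j·Z^k in F becomes c·x^i·y^j·1^k = c·x^i·y^j.
Substituting Z = 1: F(X, Y, 1) = x**3 + x**2*y + 2*x**2 - x*y**2 + 2*x*y - 2*x + y**3 + 3*y**2 - y - 1.
Note: deg(f) ≤ deg(F) = 3; strict inequality happens when F is divisible by Z (lost terms).


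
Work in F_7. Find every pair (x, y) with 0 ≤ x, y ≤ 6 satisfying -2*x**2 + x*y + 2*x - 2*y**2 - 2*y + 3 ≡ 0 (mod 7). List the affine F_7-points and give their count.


Affine F_7-points: {(0, 3), (1, 1), (1, 2), (4, 0), (4, 1), (5, 6), (6, 3), (6, 6)}; count = 8.

For each of the 49 pairs (x, y) ∈ F_7², evaluate f(x, y) mod 7. Record the zeros.
  x = 0: [0↦3, 1↦6, 2↦5, 3↦0, 4↦5, 5↦6, 6↦3]  zeros at y ∈ {3}
  x = 1: [0↦3, 1↦0, 2↦0, 3↦3, 4↦2, 5↦4, 6↦2]  zeros at y ∈ {1, 2}
  x = 2: [0↦6, 1↦4, 2↦5, 3↦2, 4↦2, 5↦5, 6↦4]  zeros at y ∈ ∅
  x = 3: [0↦5, 1↦4, 2↦6, 3↦4, 4↦5, 5↦2, 6↦2]  zeros at y ∈ ∅
  x = 4: [0↦0, 1↦0, 2↦3, 3↦2, 4↦4, 5↦2, 6↦3]  zeros at y ∈ {0, 1}
  x = 5: [0↦5, 1↦6, 2↦3, 3↦3, 4↦6, 5↦5, 6↦0]  zeros at y ∈ {6}
  x = 6: [0↦6, 1↦1, 2↦6, 3↦0, 4↦4, 5↦4, 6↦0]  zeros at y ∈ {3, 6}
Collecting zeros: affine points = {(0, 3), (1, 1), (1, 2), (4, 0), (4, 1), (5, 6), (6, 3), (6, 6)}.
Total count |C(F_7)_aff| = 8.


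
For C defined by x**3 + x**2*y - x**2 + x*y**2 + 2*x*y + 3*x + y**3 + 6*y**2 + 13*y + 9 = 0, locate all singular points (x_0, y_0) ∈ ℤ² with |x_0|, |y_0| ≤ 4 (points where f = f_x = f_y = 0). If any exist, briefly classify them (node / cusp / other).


Singular points: {(1, -2)}; classification: cusp.

Compute partial derivatives:
  f_x = 3*x**2 + 2*x*y - 2*x + y**2 + 2*y + 3.
  f_y = x**2 + 2*x*y + 2*x + 3*y**2 + 12*y + 13.
Scan x_0 ∈ {−4, ..., 4}. For each x_0, f_y(x_0, y) is a polynomial in y; find its integer roots y ∈ {−4, ..., 4}, then test f_x and f at those candidates.
  x = -4: f_y(-4, y) = 3*y**2 + 4*y + 21; no integer root y with |y| ≤ 4.
  x = -3: f_y(-3, y) = 3*y**2 + 6*y + 16; no integer root y with |y| ≤ 4.
  x = -2: f_y(-2, y) = 3*y**2 + 8*y + 13; no integer root y with |y| ≤ 4.
  x = -1: f_y(-1, y) = 3*y**2 + 10*y + 12; no integer root y with |y| ≤ 4.
  x = 0: f_y(0, y) = 3*y**2 + 12*y + 13; no integer root y with |y| ≤ 4.
  x = 1: f_y(1, y) = 3*y**2 + 14*y + 16; vanishes at y ∈ {-2}. (1, -2): f_x = 0, f = 0 — SINGULAR.
  x = 2: f_y(2, y) = 3*y**2 + 16*y + 21; vanishes at y ∈ {-3}. (2, -3): f_x = 2 ≠ 0.
  x = 3: f_y(3, y) = 3*y**2 + 18*y + 28; no integer root y with |y| ≤ 4.
  x = 4: f_y(4, y) = 3*y**2 + 20*y + 37; no integer root y with |y| ≤ 4.
Only singular point on the grid: (1, -2).
Classify: substitute x = 1 + u, y = -2 + v and expand: f = u**3 + u**2*v + u*v**2 + v**3 + v**2.
No constant or linear terms (consistent with a singular point). Quadratic part: v**2. Cubic part: u**3 + u**2*v + u*v**2 + v**3.
The quadratic part v**2 is a perfect square, so there is a single (double) tangent line v = 0, i.e. y = -2. Restricting the cubic part to that line (v = 0) leaves u**3 ≠ 0, so f is not divisible by v and the branch is v² ≈ -u**3 to lowest order — this is a cusp.
Classification: cusp.


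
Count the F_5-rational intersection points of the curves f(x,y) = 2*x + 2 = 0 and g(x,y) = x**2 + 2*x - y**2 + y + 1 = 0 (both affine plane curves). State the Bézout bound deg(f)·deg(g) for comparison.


Common zeros: {(4, 0), (4, 1)}; count = 2; Bézout bound = 2.

deg(f) = 1, deg(g) = 2, so Bézout bound = 2.
Scan x ∈ F_5. For each x, list the y ∈ F_5 with f(x, y) ≡ 0 and those with g(x, y) ≡ 0 (mod 5); the common zeros in that column are the intersection.
  x = 0: f ≡ 0 at y ∈ ∅; g ≡ 0 at y ∈ {3}; common: ∅.
  x = 1: f ≡ 0 at y ∈ ∅; g ≡ 0 at y ∈ ∅; common: ∅.
  x = 2: f ≡ 0 at y ∈ ∅; g ≡ 0 at y ∈ ∅; common: ∅.
  x = 3: f ≡ 0 at y ∈ ∅; g ≡ 0 at y ∈ {3}; common: ∅.
  x = 4: f ≡ 0 at y ∈ {0, 1, 2, 3, 4}; g ≡ 0 at y ∈ {0, 1}; common: {0, 1}.
Collecting: common zeros = {(4, 0), (4, 1)}, so the count is 2.
Comparison with the Bézout bound: 2 ≤ 2 = deg(f)·deg(g), as expected for curves with no common component (the bound is attained).


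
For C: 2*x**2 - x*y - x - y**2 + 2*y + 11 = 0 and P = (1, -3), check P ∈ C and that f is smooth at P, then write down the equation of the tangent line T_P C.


Tangent line at P: 6*x + 7*y + 15 = 0.

Step 1: f(1, -3) = 0, so P lies on C.
Step 2: partial derivatives
  f_x(x, y) = 4*x - y - 1, f_y(x, y) = -x - 2*y + 2.
  f_x(P) = 6, f_y(P) = 7 (gradient nonzero, so P is smooth).
Step 3: tangent line at P: 6·(x − 1) + 7·(y − -3) = 0.
Expanding: 6*x + 7*y + 15 = 0.


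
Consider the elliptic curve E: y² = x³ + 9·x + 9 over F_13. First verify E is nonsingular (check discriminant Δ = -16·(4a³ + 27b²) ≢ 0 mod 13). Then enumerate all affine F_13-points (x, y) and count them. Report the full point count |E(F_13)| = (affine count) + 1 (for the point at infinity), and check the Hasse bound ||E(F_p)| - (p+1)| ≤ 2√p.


Affine points = {(0, 3), (0, 10), (2, 3), (2, 10), (5, 6), (5, 7), (7, 5), (7, 8), (9, 0), (11, 3), (11, 10), (12, 5), (12, 8)}; affine count = 13; |E(F_13)| = 14.

Discriminant check: Δ ∝ 4a³ + 27b² = 4·9³ + 27·9² = 4·729 + 27·81 ≡ 7 (mod 13). Nonzero ⇒ E is nonsingular.
For each x ∈ F_13, compute rhs = x³ + 9·x + 9 mod 13, then count y ∈ F_13 with y² ≡ rhs.
  x = 0: rhs = 9, matching y values: 3, 10 (2 points).
  x = 1: rhs = 6, matching y values: none (0 points).
  x = 2: rhs = 9, matching y values: 3, 10 (2 points).
  x = 3: rhs = 11, matching y values: none (0 points).
  x = 4: rhs = 5, matching y values: none (0 points).
  x = 5: rhs = 10, matching y values: 6, 7 (2 points).
  x = 6: rhs = 6, matching y values: none (0 points).
  x = 7: rhs = 12, matching y values: 5, 8 (2 points).
  x = 8: rhs = 8, matching y values: none (0 points).
  x = 9: rhs = 0, matching y values: 0 (1 points).
  x = 10: rhs = 7, matching y values: none (0 points).
  x = 11: rhs = 9, matching y values: 3, 10 (2 points).
  x = 12: rhs = 12, matching y values: 5, 8 (2 points).
Total affine count: 13.
Full point count |E(F_13)| = 13 + 1 = 14.
Hasse bound: |14 − (13+1)| = |0| = 0 ≤ 2√13 ≈ 7.2111 ✓.


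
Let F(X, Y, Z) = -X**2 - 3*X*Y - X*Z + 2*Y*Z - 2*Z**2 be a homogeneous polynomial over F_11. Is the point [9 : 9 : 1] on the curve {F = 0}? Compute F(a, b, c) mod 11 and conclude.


F(9,9,1) ≡ 2 (mod 11); P is NOT on the curve.

Evaluate F(9, 9, 1) term-by-term (mod 11).
  -X**2 ↦ -1·81·1·1 = -81
  -3*X*Y ↦ -3·9·9·1 = -243
  -X*Z ↦ -1·9·1·1 = -9
  2*Y*Z ↦ 2·1·9·1 = 18
  -2*Z**2 ↦ -2·1·1·1 = -2
Sum: F(9, 9, 1) = (-81) + (-243) + (-9) + (18) + (-2) = -317.
Reducing mod 11: -317 ≡ 2 (mod 11).
Since F(a, b, c) ≡ 2 ≠ 0 (mod 11), P does NOT lie on the curve.


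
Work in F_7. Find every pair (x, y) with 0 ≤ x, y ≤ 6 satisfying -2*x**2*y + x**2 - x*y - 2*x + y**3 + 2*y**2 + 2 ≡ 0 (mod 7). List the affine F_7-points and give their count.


Affine F_7-points: {(0, 4), (1, 5), (3, 2), (5, 1), (5, 2), (6, 1), (6, 5), (6, 6)}; count = 8.

For each of the 49 pairs (x, y) ∈ F_7², evaluate f(x, y) mod 7. Record the zeros.
  x = 0: [0↦2, 1↦5, 2↦4, 3↦5, 4↦0, 5↦2, 6↦3]  zeros at y ∈ {4}
  x = 1: [0↦1, 1↦1, 2↦4, 3↦2, 4↦1, 5↦0, 6↦5]  zeros at y ∈ {5}
  x = 2: [0↦2, 1↦2, 2↦5, 3↦3, 4↦2, 5↦1, 6↦6]  zeros at y ∈ ∅
  x = 3: [0↦5, 1↦1, 2↦0, 3↦1, 4↦3, 5↦5, 6↦6]  zeros at y ∈ {2}
  x = 4: [0↦3, 1↦5, 2↦3, 3↦3, 4↦4, 5↦5, 6↦5]  zeros at y ∈ ∅
  x = 5: [0↦3, 1↦0, 2↦0, 3↦2, 4↦5, 5↦1, 6↦3]  zeros at y ∈ {1, 2}
  x = 6: [0↦5, 1↦0, 2↦5, 3↦5, 4↦6, 5↦0, 6↦0]  zeros at y ∈ {1, 5, 6}
Collecting zeros: affine points = {(0, 4), (1, 5), (3, 2), (5, 1), (5, 2), (6, 1), (6, 5), (6, 6)}.
Total count |C(F_7)_aff| = 8.


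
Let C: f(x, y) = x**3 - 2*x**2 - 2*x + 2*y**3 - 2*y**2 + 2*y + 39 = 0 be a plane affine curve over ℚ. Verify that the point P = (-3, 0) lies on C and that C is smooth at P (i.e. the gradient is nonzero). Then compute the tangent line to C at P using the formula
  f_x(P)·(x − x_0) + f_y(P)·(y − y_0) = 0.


Tangent line at P: 37*x + 2*y + 111 = 0.

Step 1: f(-3, 0) = 0, so P lies on C.
Step 2: partial derivatives
  f_x(x, y) = 3*x**2 - 4*x - 2, f_y(x, y) = 6*y**2 - 4*y + 2.
  f_x(P) = 37, f_y(P) = 2 (gradient nonzero, so P is smooth).
Step 3: tangent line at P: 37·(x − -3) + 2·(y − 0) = 0.
Expanding: 37*x + 2*y + 111 = 0.


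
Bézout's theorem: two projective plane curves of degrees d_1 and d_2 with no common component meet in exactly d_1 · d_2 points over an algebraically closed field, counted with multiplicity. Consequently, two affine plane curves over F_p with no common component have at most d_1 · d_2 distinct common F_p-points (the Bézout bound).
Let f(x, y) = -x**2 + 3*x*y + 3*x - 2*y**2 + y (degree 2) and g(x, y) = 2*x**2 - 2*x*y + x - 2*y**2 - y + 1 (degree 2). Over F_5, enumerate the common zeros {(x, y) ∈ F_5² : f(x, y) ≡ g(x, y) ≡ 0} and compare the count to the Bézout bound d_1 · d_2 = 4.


Common zeros: {(0, 3)}; count = 1; Bézout bound = 4.

deg(f) = 2, deg(g) = 2, so Bézout bound = 4.
Scan x ∈ F_5. For each x, list the y ∈ F_5 with f(x, y) ≡ 0 and those with g(x, y) ≡ 0 (mod 5); the common zeros in that column are the intersection.
  x = 0: f ≡ 0 at y ∈ {0, 3}; g ≡ 0 at y ∈ {3, 4}; common: {3}.
  x = 1: f ≡ 0 at y ∈ ∅; g ≡ 0 at y ∈ {2, 4}; common: ∅.
  x = 2: f ≡ 0 at y ∈ {3}; g ≡ 0 at y ∈ ∅; common: ∅.
  x = 3: f ≡ 0 at y ∈ {0}; g ≡ 0 at y ∈ {2}; common: ∅.
  x = 4: f ≡ 0 at y ∈ ∅; g ≡ 0 at y ∈ ∅; common: ∅.
Collecting: common zeros = {(0, 3)}, so the count is 1.
Comparison with the Bézout bound: 1 ≤ 4 = deg(f)·deg(g), as expected for curves with no common component (the affine F_5-count falls short of the bound because intersections may lie at infinity, over extension fields, or carry multiplicity).


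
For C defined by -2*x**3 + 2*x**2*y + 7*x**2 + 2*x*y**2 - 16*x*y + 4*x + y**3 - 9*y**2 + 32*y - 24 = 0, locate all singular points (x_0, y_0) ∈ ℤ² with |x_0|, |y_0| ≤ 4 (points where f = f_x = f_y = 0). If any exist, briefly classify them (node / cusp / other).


Singular points: {(2, 2)}; classification: node.

Compute partial derivatives:
  f_x = -6*x**2 + 4*x*y + 14*x + 2*y**2 - 16*y + 4.
  f_y = 2*x**2 + 4*x*y - 16*x + 3*y**2 - 18*y + 32.
Scan x_0 ∈ {−4, ..., 4}. For each x_0, f_y(x_0, y) is a polynomial in y; find its integer roots y ∈ {−4, ..., 4}, then test f_x and f at those candidates.
  x = -4: f_y(-4, y) = 3*y**2 - 34*y + 128; no integer root y with |y| ≤ 4.
  x = -3: f_y(-3, y) = 3*y**2 - 30*y + 98; no integer root y with |y| ≤ 4.
  x = -2: f_y(-2, y) = 3*y**2 - 26*y + 72; no integer root y with |y| ≤ 4.
  x = -1: f_y(-1, y) = 3*y**2 - 22*y + 50; no integer root y with |y| ≤ 4.
  x = 0: f_y(0, y) = 3*y**2 - 18*y + 32; no integer root y with |y| ≤ 4.
  x = 1: f_y(1, y) = 3*y**2 - 14*y + 18; no integer root y with |y| ≤ 4.
  x = 2: f_y(2, y) = 3*y**2 - 10*y + 8; vanishes at y ∈ {2}. (2, 2): f_x = 0, f = 0 — SINGULAR.
  x = 3: f_y(3, y) = 3*y**2 - 6*y + 2; no integer root y with |y| ≤ 4.
  x = 4: f_y(4, y) = 3*y**2 - 2*y; vanishes at y ∈ {0}. (4, 0): f_x = -36 ≠ 0.
Only singular point on the grid: (2, 2).
Classify: substitute x = 2 + u, y = 2 + v and expand: f = -2*u**3 + 2*u**2*v - u**2 + 2*u*v**2 + v**3 + v**2.
No constant or linear terms (consistent with a singular point). Quadratic part: -u**2 + v**2. Cubic part: -2*u**3 + 2*u**2*v + 2*u*v**2 + v**3.
The quadratic part v**2 - u**2 = (v − u)(v + u) splits into two distinct linear factors, so there are two distinct tangent lines y − 2 = ±(x − 2) — this is a node (ordinary double point).
Classification: node.


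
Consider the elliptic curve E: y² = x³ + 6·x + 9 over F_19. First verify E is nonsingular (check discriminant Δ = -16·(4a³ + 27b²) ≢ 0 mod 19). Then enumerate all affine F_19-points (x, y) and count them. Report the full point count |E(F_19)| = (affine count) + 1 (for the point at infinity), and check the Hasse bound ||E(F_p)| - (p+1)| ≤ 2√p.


Affine points = {(0, 3), (0, 16), (1, 4), (1, 15), (3, 4), (3, 15), (10, 9), (10, 10), (11, 0), (12, 2), (12, 17), (13, 2), (13, 17), (14, 5), (14, 14), (15, 4), (15, 15)}; affine count = 17; |E(F_19)| = 18.

Discriminant check: Δ ∝ 4a³ + 27b² = 4·6³ + 27·9² = 4·216 + 27·81 ≡ 11 (mod 19). Nonzero ⇒ E is nonsingular.
For each x ∈ F_19, compute rhs = x³ + 6·x + 9 mod 19, then count y ∈ F_19 with y² ≡ rhs.
  x = 0: rhs = 9, matching y values: 3, 16 (2 points).
  x = 1: rhs = 16, matching y values: 4, 15 (2 points).
  x = 2: rhs = 10, matching y values: none (0 points).
  x = 3: rhs = 16, matching y values: 4, 15 (2 points).
  x = 4: rhs = 2, matching y values: none (0 points).
  x = 5: rhs = 12, matching y values: none (0 points).
  x = 6: rhs = 14, matching y values: none (0 points).
  x = 7: rhs = 14, matching y values: none (0 points).
  x = 8: rhs = 18, matching y values: none (0 points).
  x = 9: rhs = 13, matching y values: none (0 points).
  x = 10: rhs = 5, matching y values: 9, 10 (2 points).
  x = 11: rhs = 0, matching y values: 0 (1 points).
  x = 12: rhs = 4, matching y values: 2, 17 (2 points).
  x = 13: rhs = 4, matching y values: 2, 17 (2 points).
  x = 14: rhs = 6, matching y values: 5, 14 (2 points).
  x = 15: rhs = 16, matching y values: 4, 15 (2 points).
  x = 16: rhs = 2, matching y values: none (0 points).
  x = 17: rhs = 8, matching y values: none (0 points).
  x = 18: rhs = 2, matching y values: none (0 points).
Total affine count: 17.
Full point count |E(F_19)| = 17 + 1 = 18.
Hasse bound: |18 − (19+1)| = |-2| = 2 ≤ 2√19 ≈ 8.7178 ✓.


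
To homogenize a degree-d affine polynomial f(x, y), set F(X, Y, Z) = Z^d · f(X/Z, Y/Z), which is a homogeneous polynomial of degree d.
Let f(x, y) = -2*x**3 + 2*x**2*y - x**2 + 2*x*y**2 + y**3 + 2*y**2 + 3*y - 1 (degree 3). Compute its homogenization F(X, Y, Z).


F(X, Y, Z) = -2*X**3 + 2*X**2*Y - X**2*Z + 2*X*Y**2 + Y**3 + 2*Y**2*Z + 3*Y*Z**2 - Z**3

deg(f) = 3.
Substitute x = X/Z, y = Y/Z into f, then multiply by Z^3.
  monomial -2·x^3·y^0 ↦ -2·X^3·Y^0·Z^0.
  monomial 2·x^2·y^1 ↦ 2·X^2·Y^1·Z^0.
  monomial -1·x^2·y^0 ↦ -1·X^2·Y^0·Z^1.
  monomial 2·x^1·y^2 ↦ 2·X^1·Y^2·Z^0.
  monomial 1·x^0·y^3 ↦ 1·X^0·Y^3·Z^0.
  monomial 2·x^0·y^2 ↦ 2·X^0·Y^2·Z^1.
  monomial 3·x^0·y^1 ↦ 3·X^0·Y^1·Z^2.
  monomial -1·x^0·y^0 ↦ -1·X^0·Y^0·Z^3.
Collecting: F(X, Y, Z) = -2*X**3 + 2*X**2*Y - X**2*Z + 2*X*Y**2 + Y**3 + 2*Y**2*Z + 3*Y*Z**2 - Z**3.


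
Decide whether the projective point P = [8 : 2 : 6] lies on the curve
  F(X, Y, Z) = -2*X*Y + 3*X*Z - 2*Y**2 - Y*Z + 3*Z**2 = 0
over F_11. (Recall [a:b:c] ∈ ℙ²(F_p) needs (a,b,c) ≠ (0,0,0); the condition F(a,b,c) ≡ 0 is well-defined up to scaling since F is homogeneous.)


F(8,2,6) ≡ 2 (mod 11); P is NOT on the curve.

Evaluate F(8, 2, 6) term-by-term (mod 11).
  -2*X*Y ↦ -2·8·2·1 = -32
  3*X*Z ↦ 3·8·1·6 = 144
  -2*Y**2 ↦ -2·1·4·1 = -8
  -Y*Z ↦ -1·1·2·6 = -12
  3*Z**2 ↦ 3·1·1·36 = 108
Sum: F(8, 2, 6) = (-32) + (144) + (-8) + (-12) + (108) = 200.
Reducing mod 11: 200 ≡ 2 (mod 11).
Since F(a, b, c) ≡ 2 ≠ 0 (mod 11), P does NOT lie on the curve.


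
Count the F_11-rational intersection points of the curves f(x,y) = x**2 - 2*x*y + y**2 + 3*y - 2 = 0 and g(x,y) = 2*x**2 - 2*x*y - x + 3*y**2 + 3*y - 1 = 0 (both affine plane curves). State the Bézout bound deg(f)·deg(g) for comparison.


Common zeros: {(1, 7), (6, 10)}; count = 2; Bézout bound = 4.

deg(f) = 2, deg(g) = 2, so Bézout bound = 4.
Scan x ∈ F_11. For each x, list the y ∈ F_11 with f(x, y) ≡ 0 and those with g(x, y) ≡ 0 (mod 11); the common zeros in that column are the intersection.
  x = 0: f ≡ 0 at y ∈ ∅; g ≡ 0 at y ∈ ∅; common: ∅.
  x = 1: f ≡ 0 at y ∈ {3, 7}; g ≡ 0 at y ∈ {0, 7}; common: {7}.
  x = 2: f ≡ 0 at y ∈ {5, 7}; g ≡ 0 at y ∈ ∅; common: ∅.
  x = 3: f ≡ 0 at y ∈ {4, 10}; g ≡ 0 at y ∈ ∅; common: ∅.
  x = 4: f ≡ 0 at y ∈ ∅; g ≡ 0 at y ∈ {4, 5}; common: ∅.
  x = 5: f ≡ 0 at y ∈ {3, 4}; g ≡ 0 at y ∈ {0, 6}; common: ∅.
  x = 6: f ≡ 0 at y ∈ {10}; g ≡ 0 at y ∈ {4, 10}; common: {10}.
  x = 7: f ≡ 0 at y ∈ ∅; g ≡ 0 at y ∈ {5, 6}; common: ∅.
  x = 8: f ≡ 0 at y ∈ {5, 8}; g ≡ 0 at y ∈ ∅; common: ∅.
  x = 9: f ≡ 0 at y ∈ ∅; g ≡ 0 at y ∈ ∅; common: ∅.
  x = 10: f ≡ 0 at y ∈ ∅; g ≡ 0 at y ∈ {3, 10}; common: ∅.
Collecting: common zeros = {(1, 7), (6, 10)}, so the count is 2.
Comparison with the Bézout bound: 2 ≤ 4 = deg(f)·deg(g), as expected for curves with no common component (the affine F_11-count falls short of the bound because intersections may lie at infinity, over extension fields, or carry multiplicity).


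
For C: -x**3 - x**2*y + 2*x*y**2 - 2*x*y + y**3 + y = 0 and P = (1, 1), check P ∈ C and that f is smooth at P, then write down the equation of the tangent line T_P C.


Tangent line at P: -5*x + 5*y = 0.

Step 1: f(1, 1) = 0, so P lies on C.
Step 2: partial derivatives
  f_x(x, y) = -3*x**2 - 2*x*y + 2*y**2 - 2*y, f_y(x, y) = -x**2 + 4*x*y - 2*x + 3*y**2 + 1.
  f_x(P) = -5, f_y(P) = 5 (gradient nonzero, so P is smooth).
Step 3: tangent line at P: -5·(x − 1) + 5·(y − 1) = 0.
Expanding: -5*x + 5*y = 0.


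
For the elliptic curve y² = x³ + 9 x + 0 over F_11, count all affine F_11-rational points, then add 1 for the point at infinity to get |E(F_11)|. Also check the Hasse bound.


Affine points = {(0, 0), (2, 2), (2, 9), (4, 1), (4, 10), (5, 4), (5, 7), (8, 1), (8, 10), (10, 1), (10, 10)}; affine count = 11; |E(F_11)| = 12.

Discriminant check: Δ ∝ 4a³ + 27b² = 4·9³ + 27·0² = 4·729 + 27·0 ≡ 1 (mod 11). Nonzero ⇒ E is nonsingular.
For each x ∈ F_11, compute rhs = x³ + 9·x + 0 mod 11, then count y ∈ F_11 with y² ≡ rhs.
  x = 0: rhs = 0, matching y values: 0 (1 points).
  x = 1: rhs = 10, matching y values: none (0 points).
  x = 2: rhs = 4, matching y values: 2, 9 (2 points).
  x = 3: rhs = 10, matching y values: none (0 points).
  x = 4: rhs = 1, matching y values: 1, 10 (2 points).
  x = 5: rhs = 5, matching y values: 4, 7 (2 points).
  x = 6: rhs = 6, matching y values: none (0 points).
  x = 7: rhs = 10, matching y values: none (0 points).
  x = 8: rhs = 1, matching y values: 1, 10 (2 points).
  x = 9: rhs = 7, matching y values: none (0 points).
  x = 10: rhs = 1, matching y values: 1, 10 (2 points).
Total affine count: 11.
Full point count |E(F_11)| = 11 + 1 = 12.
Hasse bound: |12 − (11+1)| = |0| = 0 ≤ 2√11 ≈ 6.6332 ✓.


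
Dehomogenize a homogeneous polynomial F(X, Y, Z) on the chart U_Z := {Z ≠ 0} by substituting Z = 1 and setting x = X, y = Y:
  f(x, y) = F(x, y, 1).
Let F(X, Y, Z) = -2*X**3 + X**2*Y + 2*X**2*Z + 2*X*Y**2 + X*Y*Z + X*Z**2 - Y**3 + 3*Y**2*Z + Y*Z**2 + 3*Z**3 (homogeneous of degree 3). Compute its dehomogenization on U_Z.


f(x, y) = -2*x**3 + x**2*y + 2*x**2 + 2*x*y**2 + x*y + x - y**3 + 3*y**2 + y + 3

On U_Z we set Z = 1. Each monomial c·X^i·Y^j·Z^k in F becomes c·x^i·y^j·1^k = c·x^i·y^j.
Substituting Z = 1: F(X, Y, 1) = -2*x**3 + x**2*y + 2*x**2 + 2*x*y**2 + x*y + x - y**3 + 3*y**2 + y + 3.
Note: deg(f) ≤ deg(F) = 3; strict inequality happens when F is divisible by Z (lost terms).


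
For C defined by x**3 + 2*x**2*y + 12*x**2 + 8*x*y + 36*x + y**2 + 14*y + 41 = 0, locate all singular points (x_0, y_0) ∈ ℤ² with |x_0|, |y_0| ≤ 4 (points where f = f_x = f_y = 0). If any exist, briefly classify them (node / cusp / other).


Singular points: {(-2, -3)}; classification: cusp.

Compute partial derivatives:
  f_x = 3*x**2 + 4*x*y + 24*x + 8*y + 36.
  f_y = 2*x**2 + 8*x + 2*y + 14.
Scan x_0 ∈ {−4, ..., 4}. For each x_0, f_y(x_0, y) is a polynomial in y; find its integer roots y ∈ {−4, ..., 4}, then test f_x and f at those candidates.
  x = -4: f_y(-4, y) = 2*y + 14; no integer root y with |y| ≤ 4.
  x = -3: f_y(-3, y) = 2*y + 8; vanishes at y ∈ {-4}. (-3, -4): f_x = 7 ≠ 0.
  x = -2: f_y(-2, y) = 2*y + 6; vanishes at y ∈ {-3}. (-2, -3): f_x = 0, f = 0 — SINGULAR.
  x = -1: f_y(-1, y) = 2*y + 8; vanishes at y ∈ {-4}. (-1, -4): f_x = -1 ≠ 0.
  x = 0: f_y(0, y) = 2*y + 14; no integer root y with |y| ≤ 4.
  x = 1: f_y(1, y) = 2*y + 24; no integer root y with |y| ≤ 4.
  x = 2: f_y(2, y) = 2*y + 38; no integer root y with |y| ≤ 4.
  x = 3: f_y(3, y) = 2*y + 56; no integer root y with |y| ≤ 4.
  x = 4: f_y(4, y) = 2*y + 78; no integer root y with |y| ≤ 4.
Only singular point on the grid: (-2, -3).
Classify: substitute x = -2 + u, y = -3 + v and expand: f = u**3 + 2*u**2*v + v**2.
No constant or linear terms (consistent with a singular point). Quadratic part: v**2. Cubic part: u**3 + 2*u**2*v.
The quadratic part v**2 is a perfect square, so there is a single (double) tangent line v = 0, i.e. y = -3. Restricting the cubic part to that line (v = 0) leaves u**3 ≠ 0, so f is not divisible by v and the branch is v² ≈ -u**3 to lowest order — this is a cusp.
Classification: cusp.


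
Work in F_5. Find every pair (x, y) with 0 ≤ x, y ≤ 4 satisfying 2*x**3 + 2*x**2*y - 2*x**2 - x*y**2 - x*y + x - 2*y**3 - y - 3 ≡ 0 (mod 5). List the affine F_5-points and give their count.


Affine F_5-points: {(0, 3), (0, 4), (1, 1), (1, 3), (2, 3), (3, 1)}; count = 6.

For each of the 25 pairs (x, y) ∈ F_5², evaluate f(x, y) mod 5. Record the zeros.
  x = 0: [0↦2, 1↦4, 2↦4, 3↦0, 4↦0]  zeros at y ∈ {3, 4}
  x = 1: [0↦3, 1↦0, 2↦3, 3↦0, 4↦4]  zeros at y ∈ {1, 3}
  x = 2: [0↦2, 1↦3, 2↦3, 3↦0, 4↦2]  zeros at y ∈ {3}
  x = 3: [0↦1, 1↦0, 2↦1, 3↦2, 4↦1]  zeros at y ∈ {1}
  x = 4: [0↦2, 1↦3, 2↦4, 3↦3, 4↦3]  zeros at y ∈ ∅
Collecting zeros: affine points = {(0, 3), (0, 4), (1, 1), (1, 3), (2, 3), (3, 1)}.
Total count |C(F_5)_aff| = 6.


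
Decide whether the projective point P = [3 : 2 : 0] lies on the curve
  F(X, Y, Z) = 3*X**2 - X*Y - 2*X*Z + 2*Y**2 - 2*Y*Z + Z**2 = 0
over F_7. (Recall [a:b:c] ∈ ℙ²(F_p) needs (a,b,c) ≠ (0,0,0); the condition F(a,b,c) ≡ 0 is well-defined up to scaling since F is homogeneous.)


F(3,2,0) ≡ 1 (mod 7); P is NOT on the curve.

Evaluate F(3, 2, 0) term-by-term (mod 7).
  3*X**2 ↦ 3·9·1·1 = 27
  -X*Y ↦ -1·3·2·1 = -6
  -2*X*Z ↦ -2·3·1·0 = 0
  2*Y**2 ↦ 2·1·4·1 = 8
  -2*Y*Z ↦ -2·1·2·0 = 0
  Z**2 ↦ 1·1·1·0 = 0
Sum: F(3, 2, 0) = (27) + (-6) + (0) + (8) + (0) + (0) = 29.
Reducing mod 7: 29 ≡ 1 (mod 7).
Since F(a, b, c) ≡ 1 ≠ 0 (mod 7), P does NOT lie on the curve.


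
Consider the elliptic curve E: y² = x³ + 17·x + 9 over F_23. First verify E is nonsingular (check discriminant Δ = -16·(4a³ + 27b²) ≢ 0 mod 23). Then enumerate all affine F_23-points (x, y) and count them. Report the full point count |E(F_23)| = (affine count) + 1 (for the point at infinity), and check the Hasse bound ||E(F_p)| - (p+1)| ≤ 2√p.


Affine points = {(0, 3), (0, 20), (1, 2), (1, 21), (3, 8), (3, 15), (4, 7), (4, 16), (5, 9), (5, 14), (8, 6), (8, 17), (10, 11), (10, 12), (11, 3), (11, 20), (12, 3), (12, 20), (13, 9), (13, 14), (14, 1), (14, 22), (17, 6), (17, 17), (18, 11), (18, 12), (20, 0), (21, 6), (21, 17)}; affine count = 29; |E(F_23)| = 30.

Discriminant check: Δ ∝ 4a³ + 27b² = 4·17³ + 27·9² = 4·4913 + 27·81 ≡ 12 (mod 23). Nonzero ⇒ E is nonsingular.
For each x ∈ F_23, compute rhs = x³ + 17·x + 9 mod 23, then count y ∈ F_23 with y² ≡ rhs.
  x = 0: rhs = 9, matching y values: 3, 20 (2 points).
  x = 1: rhs = 4, matching y values: 2, 21 (2 points).
  x = 2: rhs = 5, matching y values: none (0 points).
  x = 3: rhs = 18, matching y values: 8, 15 (2 points).
  x = 4: rhs = 3, matching y values: 7, 16 (2 points).
  x = 5: rhs = 12, matching y values: 9, 14 (2 points).
  x = 6: rhs = 5, matching y values: none (0 points).
  x = 7: rhs = 11, matching y values: none (0 points).
  x = 8: rhs = 13, matching y values: 6, 17 (2 points).
  x = 9: rhs = 17, matching y values: none (0 points).
  x = 10: rhs = 6, matching y values: 11, 12 (2 points).
  x = 11: rhs = 9, matching y values: 3, 20 (2 points).
  x = 12: rhs = 9, matching y values: 3, 20 (2 points).
  x = 13: rhs = 12, matching y values: 9, 14 (2 points).
  x = 14: rhs = 1, matching y values: 1, 22 (2 points).
  x = 15: rhs = 5, matching y values: none (0 points).
  x = 16: rhs = 7, matching y values: none (0 points).
  x = 17: rhs = 13, matching y values: 6, 17 (2 points).
  x = 18: rhs = 6, matching y values: 11, 12 (2 points).
  x = 19: rhs = 15, matching y values: none (0 points).
  x = 20: rhs = 0, matching y values: 0 (1 points).
  x = 21: rhs = 13, matching y values: 6, 17 (2 points).
  x = 22: rhs = 14, matching y values: none (0 points).
Total affine count: 29.
Full point count |E(F_23)| = 29 + 1 = 30.
Hasse bound: |30 − (23+1)| = |6| = 6 ≤ 2√23 ≈ 9.5917 ✓.


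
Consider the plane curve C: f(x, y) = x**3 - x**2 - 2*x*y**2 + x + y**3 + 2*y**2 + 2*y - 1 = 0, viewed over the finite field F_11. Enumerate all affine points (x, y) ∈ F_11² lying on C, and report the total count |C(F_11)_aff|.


Affine F_11-points: {(1, 0), (1, 3), (1, 8), (2, 7), (2, 10), (3, 5), (5, 1), (5, 6), (7, 2), (9, 6), (10, 4), (10, 5), (10, 9)}; count = 13.

For each of the 121 pairs (x, y) ∈ F_11², evaluate f(x, y) mod 11. Record the zeros.
  x = 0: [0↦10, 1↦4, 2↦8, 3↦6, 4↦4, 5↦8, 6↦2, 7↦3, 8↦6, 9↦6, 10↦9]  zeros at y ∈ ∅
  x = 1: [0↦0, 1↦3, 2↦1, 3↦0, 4↦6, 5↦3, 6↦8, 7↦5, 8↦0, 9↦10, 10↦8]  zeros at y ∈ {0, 3, 8}
  x = 2: [0↦5, 1↦6, 2↦9, 3↦9, 4↦1, 5↦2, 6↦7, 7↦0, 8↦9, 9↦7, 10↦0]  zeros at y ∈ {7, 10}
  x = 3: [0↦9, 1↦8, 2↦5, 3↦6, 4↦6, 5↦0, 6↦5, 7↦5, 8↦6, 9↦3, 10↦2]  zeros at y ∈ {5}
  x = 4: [0↦7, 1↦4, 2↦6, 3↦8, 4↦5, 5↦3, 6↦8, 7↦4, 8↦8, 9↦4, 10↦9]  zeros at y ∈ ∅
  x = 5: [0↦5, 1↦0, 2↦7, 3↦10, 4↦4, 5↦6, 6↦0, 7↦3, 8↦10, 9↦5, 10↦5]  zeros at y ∈ {1, 6}
  x = 6: [0↦9, 1↦2, 2↦3, 3↦7, 4↦9, 5↦4, 6↦9, 7↦8, 8↦7, 9↦1, 10↦7]  zeros at y ∈ ∅
  x = 7: [0↦3, 1↦5, 2↦0, 3↦5, 4↦4, 5↦3, 6↦8, 7↦3, 8↦5, 9↦9, 10↦10]  zeros at y ∈ {2}
  x = 8: [0↦4, 1↦4, 2↦4, 3↦10, 4↦6, 5↦9, 6↦3, 7↦5, 8↦10, 9↦2, 10↦9]  zeros at y ∈ ∅
  x = 9: [0↦7, 1↦5, 2↦10, 3↦6, 4↦10, 5↦6, 6↦0, 7↦9, 8↦6, 9↦8, 10↦10]  zeros at y ∈ {6}
  x = 10: [0↦7, 1↦3, 2↦2, 3↦10, 4↦0, 5↦0, 6↦5, 7↦10, 8↦10, 9↦0, 10↦8]  zeros at y ∈ {4, 5, 9}
Collecting zeros: affine points = {(1, 0), (1, 3), (1, 8), (2, 7), (2, 10), (3, 5), (5, 1), (5, 6), (7, 2), (9, 6), (10, 4), (10, 5), (10, 9)}.
Total count |C(F_11)_aff| = 13.
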